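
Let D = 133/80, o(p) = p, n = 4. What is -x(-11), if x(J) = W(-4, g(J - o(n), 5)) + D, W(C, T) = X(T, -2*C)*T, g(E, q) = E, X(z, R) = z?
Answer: -18133/80 ≈ -226.66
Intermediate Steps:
W(C, T) = T² (W(C, T) = T*T = T²)
D = 133/80 (D = 133*(1/80) = 133/80 ≈ 1.6625)
x(J) = 133/80 + (-4 + J)² (x(J) = (J - 1*4)² + 133/80 = (J - 4)² + 133/80 = (-4 + J)² + 133/80 = 133/80 + (-4 + J)²)
-x(-11) = -(133/80 + (-4 - 11)²) = -(133/80 + (-15)²) = -(133/80 + 225) = -1*18133/80 = -18133/80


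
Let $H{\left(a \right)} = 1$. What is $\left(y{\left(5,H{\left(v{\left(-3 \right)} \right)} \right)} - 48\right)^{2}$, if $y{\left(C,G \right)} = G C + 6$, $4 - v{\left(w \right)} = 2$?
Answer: $1369$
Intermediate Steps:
$v{\left(w \right)} = 2$ ($v{\left(w \right)} = 4 - 2 = 2$)
$y{\left(C,G \right)} = 6 + C G$ ($y{\left(C,G \right)} = C G + 6 = 6 + C G$)
$\left(y{\left(5,H{\left(v{\left(-3 \right)} \right)} \right)} - 48\right)^{2} = \left(\left(6 + 5 \cdot 1\right) - 48\right)^{2} = \left(\left(6 + 5\right) - 48\right)^{2} = \left(11 - 48\right)^{2} = \left(-37\right)^{2} = 1369$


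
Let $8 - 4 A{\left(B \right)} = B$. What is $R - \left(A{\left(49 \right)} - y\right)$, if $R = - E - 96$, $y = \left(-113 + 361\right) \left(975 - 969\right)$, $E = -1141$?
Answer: $\frac{10173}{4} \approx 2543.3$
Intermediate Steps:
$A{\left(B \right)} = 2 - \frac{B}{4}$
$y = 1488$ ($y = 248 \cdot 6 = 1488$)
$R = 1045$ ($R = \left(-1\right) \left(-1141\right) - 96 = 1141 - 96 = 1045$)
$R - \left(A{\left(49 \right)} - y\right) = 1045 - \left(\left(2 - \frac{49}{4}\right) - 1488\right) = 1045 - \left(- \frac{41}{4} - 1488\right) = 1045 - - \frac{5993}{4} = 1045 + \frac{5993}{4} = \frac{10173}{4}$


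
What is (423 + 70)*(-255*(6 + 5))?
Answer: -1382865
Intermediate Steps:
(423 + 70)*(-255*(6 + 5)) = 493*(-255*11) = 493*(-51*55) = 493*(-2805) = -1382865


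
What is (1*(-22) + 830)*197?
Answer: 159176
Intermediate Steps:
(1*(-22) + 830)*197 = (-22 + 830)*197 = 808*197 = 159176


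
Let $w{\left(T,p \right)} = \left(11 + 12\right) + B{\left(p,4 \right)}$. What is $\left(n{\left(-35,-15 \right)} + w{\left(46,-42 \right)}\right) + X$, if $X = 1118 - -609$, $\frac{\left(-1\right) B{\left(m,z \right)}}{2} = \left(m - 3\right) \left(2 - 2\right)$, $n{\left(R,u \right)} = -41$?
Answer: $1709$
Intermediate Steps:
$B{\left(m,z \right)} = 0$ ($B{\left(m,z \right)} = - 2 \left(m - 3\right) \left(2 - 2\right) = - 2 \left(-3 + m\right) 0 = \left(-2\right) 0 = 0$)
$X = 1727$ ($X = 1118 + 609 = 1727$)
$w{\left(T,p \right)} = 23$ ($w{\left(T,p \right)} = \left(11 + 12\right) + 0 = 23 + 0 = 23$)
$\left(n{\left(-35,-15 \right)} + w{\left(46,-42 \right)}\right) + X = \left(-41 + 23\right) + 1727 = -18 + 1727 = 1709$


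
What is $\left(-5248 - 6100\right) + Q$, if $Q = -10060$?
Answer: $-21408$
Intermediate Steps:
$\left(-5248 - 6100\right) + Q = \left(-5248 - 6100\right) - 10060 = -11348 - 10060 = -21408$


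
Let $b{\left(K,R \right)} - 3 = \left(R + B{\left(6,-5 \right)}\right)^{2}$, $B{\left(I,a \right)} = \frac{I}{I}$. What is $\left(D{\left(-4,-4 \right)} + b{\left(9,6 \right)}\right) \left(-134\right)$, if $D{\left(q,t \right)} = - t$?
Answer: $-7504$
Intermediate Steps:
$B{\left(I,a \right)} = 1$
$b{\left(K,R \right)} = 3 + \left(1 + R\right)^{2}$ ($b{\left(K,R \right)} = 3 + \left(R + 1\right)^{2} = 3 + \left(1 + R\right)^{2}$)
$\left(D{\left(-4,-4 \right)} + b{\left(9,6 \right)}\right) \left(-134\right) = \left(\left(-1\right) \left(-4\right) + \left(3 + \left(1 + 6\right)^{2}\right)\right) \left(-134\right) = \left(4 + \left(3 + 7^{2}\right)\right) \left(-134\right) = \left(4 + \left(3 + 49\right)\right) \left(-134\right) = \left(4 + 52\right) \left(-134\right) = 56 \left(-134\right) = -7504$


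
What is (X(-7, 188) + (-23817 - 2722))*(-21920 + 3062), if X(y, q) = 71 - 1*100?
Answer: 501019344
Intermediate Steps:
X(y, q) = -29 (X(y, q) = 71 - 100 = -29)
(X(-7, 188) + (-23817 - 2722))*(-21920 + 3062) = (-29 + (-23817 - 2722))*(-21920 + 3062) = (-29 - 26539)*(-18858) = -26568*(-18858) = 501019344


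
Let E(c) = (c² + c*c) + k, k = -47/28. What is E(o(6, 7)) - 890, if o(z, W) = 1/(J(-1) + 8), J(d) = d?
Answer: -174761/196 ≈ -891.64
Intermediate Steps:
k = -47/28 (k = -47*1/28 = -47/28 ≈ -1.6786)
o(z, W) = ⅐ (o(z, W) = 1/(-1 + 8) = 1/7 = ⅐)
E(c) = -47/28 + 2*c² (E(c) = (c² + c*c) - 47/28 = (c² + c²) - 47/28 = 2*c² - 47/28 = -47/28 + 2*c²)
E(o(6, 7)) - 890 = (-47/28 + 2*(⅐)²) - 890 = (-47/28 + 2*(1/49)) - 890 = (-47/28 + 2/49) - 890 = -321/196 - 890 = -174761/196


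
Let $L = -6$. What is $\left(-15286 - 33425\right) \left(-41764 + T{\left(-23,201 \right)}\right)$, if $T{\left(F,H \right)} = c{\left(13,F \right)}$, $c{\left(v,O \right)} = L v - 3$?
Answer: $2038311795$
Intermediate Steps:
$c{\left(v,O \right)} = -3 - 6 v$ ($c{\left(v,O \right)} = - 6 v - 3 = -3 - 6 v$)
$T{\left(F,H \right)} = -81$ ($T{\left(F,H \right)} = -3 - 78 = -81$)
$\left(-15286 - 33425\right) \left(-41764 + T{\left(-23,201 \right)}\right) = \left(-15286 - 33425\right) \left(-41764 - 81\right) = \left(-48711\right) \left(-41845\right) = 2038311795$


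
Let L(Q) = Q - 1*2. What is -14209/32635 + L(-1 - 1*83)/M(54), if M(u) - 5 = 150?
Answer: -1001801/1011685 ≈ -0.99023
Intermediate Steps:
M(u) = 155 (M(u) = 5 + 150 = 155)
L(Q) = -2 + Q (L(Q) = Q - 2 = -2 + Q)
-14209/32635 + L(-1 - 1*83)/M(54) = -14209/32635 + (-2 + (-1 - 1*83))/155 = -14209*1/32635 + (-2 + (-1 - 83))*(1/155) = -14209/32635 + (-2 - 84)*(1/155) = -14209/32635 - 86*1/155 = -14209/32635 - 86/155 = -1001801/1011685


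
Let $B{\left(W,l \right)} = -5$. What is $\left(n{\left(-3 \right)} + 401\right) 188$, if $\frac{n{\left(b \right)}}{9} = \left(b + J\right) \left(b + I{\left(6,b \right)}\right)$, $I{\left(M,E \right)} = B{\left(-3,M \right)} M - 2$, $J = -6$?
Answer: $608368$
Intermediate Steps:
$I{\left(M,E \right)} = -2 - 5 M$ ($I{\left(M,E \right)} = - 5 M - 2 = -2 - 5 M$)
$n{\left(b \right)} = 9 \left(-32 + b\right) \left(-6 + b\right)$ ($n{\left(b \right)} = 9 \left(b - 6\right) \left(b - 32\right) = 9 \left(-6 + b\right) \left(b - 32\right) = 9 \left(-6 + b\right) \left(-32 + b\right) = 9 \left(-32 + b\right) \left(-6 + b\right)$)
$\left(n{\left(-3 \right)} + 401\right) 188 = \left(\left(1728 - -1026 + 9 \left(-3\right)^{2}\right) + 401\right) 188 = \left(\left(1728 + 1026 + 9 \cdot 9\right) + 401\right) 188 = \left(\left(1728 + 1026 + 81\right) + 401\right) 188 = \left(2835 + 401\right) 188 = 3236 \cdot 188 = 608368$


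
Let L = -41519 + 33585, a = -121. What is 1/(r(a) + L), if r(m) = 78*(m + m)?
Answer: -1/26810 ≈ -3.7300e-5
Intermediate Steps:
r(m) = 156*m (r(m) = 78*(2*m) = 156*m)
L = -7934
1/(r(a) + L) = 1/(156*(-121) - 7934) = 1/(-18876 - 7934) = 1/(-26810) = -1/26810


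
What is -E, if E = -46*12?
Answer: 552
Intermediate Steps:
E = -552
-E = -1*(-552) = 552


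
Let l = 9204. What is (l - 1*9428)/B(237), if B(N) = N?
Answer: -224/237 ≈ -0.94515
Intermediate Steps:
(l - 1*9428)/B(237) = (9204 - 1*9428)/237 = (9204 - 9428)*(1/237) = -224*1/237 = -224/237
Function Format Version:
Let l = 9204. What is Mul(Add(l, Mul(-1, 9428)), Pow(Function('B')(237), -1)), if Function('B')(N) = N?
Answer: Rational(-224, 237) ≈ -0.94515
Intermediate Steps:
Mul(Add(l, Mul(-1, 9428)), Pow(Function('B')(237), -1)) = Mul(Add(9204, Mul(-1, 9428)), Pow(237, -1)) = Mul(Add(9204, -9428), Rational(1, 237)) = Mul(-224, Rational(1, 237)) = Rational(-224, 237)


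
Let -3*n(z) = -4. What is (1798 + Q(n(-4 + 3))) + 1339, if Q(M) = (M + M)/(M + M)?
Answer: 3138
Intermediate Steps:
n(z) = 4/3 (n(z) = -⅓*(-4) = 4/3)
Q(M) = 1 (Q(M) = (2*M)/((2*M)) = (2*M)*(1/(2*M)) = 1)
(1798 + Q(n(-4 + 3))) + 1339 = (1798 + 1) + 1339 = 1799 + 1339 = 3138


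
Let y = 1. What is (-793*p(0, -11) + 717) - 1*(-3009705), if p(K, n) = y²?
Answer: 3009629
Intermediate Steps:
p(K, n) = 1 (p(K, n) = 1² = 1)
(-793*p(0, -11) + 717) - 1*(-3009705) = (-793*1 + 717) - 1*(-3009705) = (-793 + 717) + 3009705 = -76 + 3009705 = 3009629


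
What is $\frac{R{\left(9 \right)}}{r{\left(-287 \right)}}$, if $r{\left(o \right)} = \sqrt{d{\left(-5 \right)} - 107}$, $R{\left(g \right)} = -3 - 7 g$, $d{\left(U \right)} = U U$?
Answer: $\frac{33 i \sqrt{82}}{41} \approx 7.2885 i$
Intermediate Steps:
$d{\left(U \right)} = U^{2}$
$r{\left(o \right)} = i \sqrt{82}$ ($r{\left(o \right)} = \sqrt{\left(-5\right)^{2} - 107} = \sqrt{25 - 107} = \sqrt{-82} = i \sqrt{82}$)
$\frac{R{\left(9 \right)}}{r{\left(-287 \right)}} = \frac{-3 - 63}{i \sqrt{82}} = \left(-3 - 63\right) \left(- \frac{i \sqrt{82}}{82}\right) = - 66 \left(- \frac{i \sqrt{82}}{82}\right) = \frac{33 i \sqrt{82}}{41}$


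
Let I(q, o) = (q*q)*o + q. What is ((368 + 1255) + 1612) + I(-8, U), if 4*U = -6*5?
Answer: 2747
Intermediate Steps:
U = -15/2 (U = (-6*5)/4 = (¼)*(-30) = -15/2 ≈ -7.5000)
I(q, o) = q + o*q² (I(q, o) = q²*o + q = o*q² + q = q + o*q²)
((368 + 1255) + 1612) + I(-8, U) = ((368 + 1255) + 1612) - 8*(1 - 15/2*(-8)) = (1623 + 1612) - 8*(1 + 60) = 3235 - 8*61 = 3235 - 488 = 2747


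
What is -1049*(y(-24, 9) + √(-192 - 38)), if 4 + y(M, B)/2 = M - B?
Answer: 77626 - 1049*I*√230 ≈ 77626.0 - 15909.0*I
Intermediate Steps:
y(M, B) = -8 - 2*B + 2*M (y(M, B) = -8 + 2*(M - B) = -8 + (-2*B + 2*M) = -8 - 2*B + 2*M)
-1049*(y(-24, 9) + √(-192 - 38)) = -1049*((-8 - 2*9 + 2*(-24)) + √(-192 - 38)) = -1049*((-8 - 18 - 48) + √(-230)) = -1049*(-74 + I*√230) = 77626 - 1049*I*√230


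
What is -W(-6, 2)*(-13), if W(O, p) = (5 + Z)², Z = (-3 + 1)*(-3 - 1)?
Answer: 2197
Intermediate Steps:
Z = 8 (Z = -2*(-4) = 8)
W(O, p) = 169 (W(O, p) = (5 + 8)² = 13² = 169)
-W(-6, 2)*(-13) = -1*169*(-13) = -169*(-13) = 2197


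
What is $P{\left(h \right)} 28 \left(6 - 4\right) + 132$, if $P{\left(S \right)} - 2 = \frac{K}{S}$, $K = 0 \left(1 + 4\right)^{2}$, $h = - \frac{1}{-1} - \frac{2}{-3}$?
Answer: $244$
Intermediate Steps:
$h = \frac{5}{3}$ ($h = \left(-1\right) \left(-1\right) - - \frac{2}{3} = 1 + \frac{2}{3} = \frac{5}{3} \approx 1.6667$)
$K = 0$ ($K = 0 \cdot 5^{2} = 0 \cdot 25 = 0$)
$P{\left(S \right)} = 2$ ($P{\left(S \right)} = 2 + \frac{0}{S} = 2 + 0 = 2$)
$P{\left(h \right)} 28 \left(6 - 4\right) + 132 = 2 \cdot 28 \left(6 - 4\right) + 132 = 2 \cdot 28 \cdot 2 + 132 = 2 \cdot 56 + 132 = 112 + 132 = 244$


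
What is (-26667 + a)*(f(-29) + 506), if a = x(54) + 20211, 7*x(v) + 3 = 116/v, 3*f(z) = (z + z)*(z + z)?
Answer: -5957050574/567 ≈ -1.0506e+7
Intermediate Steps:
f(z) = 4*z²/3 (f(z) = ((z + z)*(z + z))/3 = ((2*z)*(2*z))/3 = (4*z²)/3 = 4*z²/3)
x(v) = -3/7 + 116/(7*v) (x(v) = -3/7 + (116/v)/7 = -3/7 + 116/(7*v))
a = 3819856/189 (a = (⅐)*(116 - 3*54)/54 + 20211 = (⅐)*(1/54)*(116 - 162) + 20211 = (⅐)*(1/54)*(-46) + 20211 = -23/189 + 20211 = 3819856/189 ≈ 20211.)
(-26667 + a)*(f(-29) + 506) = (-26667 + 3819856/189)*((4/3)*(-29)² + 506) = -1220207*((4/3)*841 + 506)/189 = -1220207*(3364/3 + 506)/189 = -1220207/189*4882/3 = -5957050574/567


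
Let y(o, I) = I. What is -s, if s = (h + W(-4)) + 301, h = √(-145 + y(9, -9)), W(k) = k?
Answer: -297 - I*√154 ≈ -297.0 - 12.41*I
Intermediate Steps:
h = I*√154 (h = √(-145 - 9) = √(-154) = I*√154 ≈ 12.41*I)
s = 297 + I*√154 (s = (I*√154 - 4) + 301 = (-4 + I*√154) + 301 = 297 + I*√154 ≈ 297.0 + 12.41*I)
-s = -(297 + I*√154) = -297 - I*√154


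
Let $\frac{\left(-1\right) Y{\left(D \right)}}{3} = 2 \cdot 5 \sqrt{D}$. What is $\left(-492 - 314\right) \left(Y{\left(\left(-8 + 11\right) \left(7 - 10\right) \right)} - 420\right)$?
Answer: $338520 + 72540 i \approx 3.3852 \cdot 10^{5} + 72540.0 i$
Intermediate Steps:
$Y{\left(D \right)} = - 30 \sqrt{D}$ ($Y{\left(D \right)} = - 3 \cdot 2 \cdot 5 \sqrt{D} = - 3 \cdot 10 \sqrt{D} = - 30 \sqrt{D}$)
$\left(-492 - 314\right) \left(Y{\left(\left(-8 + 11\right) \left(7 - 10\right) \right)} - 420\right) = \left(-492 - 314\right) \left(- 30 \sqrt{\left(-8 + 11\right) \left(7 - 10\right)} - 420\right) = - 806 \left(- 30 \sqrt{3 \left(-3\right)} - 420\right) = - 806 \left(- 30 \sqrt{-9} - 420\right) = - 806 \left(- 30 \cdot 3 i - 420\right) = - 806 \left(- 90 i - 420\right) = - 806 \left(-420 - 90 i\right) = 338520 + 72540 i$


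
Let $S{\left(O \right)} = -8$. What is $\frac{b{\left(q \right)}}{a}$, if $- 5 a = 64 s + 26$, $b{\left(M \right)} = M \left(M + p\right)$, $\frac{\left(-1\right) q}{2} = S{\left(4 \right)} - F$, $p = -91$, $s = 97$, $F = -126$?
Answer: $- \frac{64310}{1039} \approx -61.896$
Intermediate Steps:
$q = -236$ ($q = - 2 \left(-8 - -126\right) = - 2 \left(-8 + 126\right) = \left(-2\right) 118 = -236$)
$b{\left(M \right)} = M \left(-91 + M\right)$ ($b{\left(M \right)} = M \left(M - 91\right) = M \left(-91 + M\right)$)
$a = - \frac{6234}{5}$ ($a = - \frac{64 \cdot 97 + 26}{5} = - \frac{6208 + 26}{5} = \left(- \frac{1}{5}\right) 6234 = - \frac{6234}{5} \approx -1246.8$)
$\frac{b{\left(q \right)}}{a} = \frac{\left(-236\right) \left(-91 - 236\right)}{- \frac{6234}{5}} = \left(-236\right) \left(-327\right) \left(- \frac{5}{6234}\right) = 77172 \left(- \frac{5}{6234}\right) = - \frac{64310}{1039}$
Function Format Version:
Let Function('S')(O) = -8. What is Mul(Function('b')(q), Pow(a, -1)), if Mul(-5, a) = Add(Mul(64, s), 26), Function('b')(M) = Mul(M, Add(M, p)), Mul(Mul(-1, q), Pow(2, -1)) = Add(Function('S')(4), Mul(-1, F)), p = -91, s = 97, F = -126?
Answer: Rational(-64310, 1039) ≈ -61.896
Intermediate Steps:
q = -236 (q = Mul(-2, Add(-8, Mul(-1, -126))) = Mul(-2, Add(-8, 126)) = Mul(-2, 118) = -236)
Function('b')(M) = Mul(M, Add(-91, M)) (Function('b')(M) = Mul(M, Add(M, -91)) = Mul(M, Add(-91, M)))
a = Rational(-6234, 5) (a = Mul(Rational(-1, 5), Add(Mul(64, 97), 26)) = Mul(Rational(-1, 5), Add(6208, 26)) = Mul(Rational(-1, 5), 6234) = Rational(-6234, 5) ≈ -1246.8)
Mul(Function('b')(q), Pow(a, -1)) = Mul(Mul(-236, Add(-91, -236)), Pow(Rational(-6234, 5), -1)) = Mul(Mul(-236, -327), Rational(-5, 6234)) = Mul(77172, Rational(-5, 6234)) = Rational(-64310, 1039)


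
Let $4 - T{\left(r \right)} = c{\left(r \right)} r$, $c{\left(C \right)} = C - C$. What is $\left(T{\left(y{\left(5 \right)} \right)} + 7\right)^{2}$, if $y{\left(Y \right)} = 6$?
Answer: $121$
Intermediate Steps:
$c{\left(C \right)} = 0$
$T{\left(r \right)} = 4$ ($T{\left(r \right)} = 4 - 0 r = 4 - 0 = 4 + 0 = 4$)
$\left(T{\left(y{\left(5 \right)} \right)} + 7\right)^{2} = \left(4 + 7\right)^{2} = 11^{2} = 121$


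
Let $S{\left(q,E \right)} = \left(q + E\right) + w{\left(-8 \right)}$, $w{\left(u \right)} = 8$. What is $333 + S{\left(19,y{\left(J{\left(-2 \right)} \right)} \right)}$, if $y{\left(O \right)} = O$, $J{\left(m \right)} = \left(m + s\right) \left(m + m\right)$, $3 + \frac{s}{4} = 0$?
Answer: $416$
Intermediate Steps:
$s = -12$ ($s = -12 + 4 \cdot 0 = -12 + 0 = -12$)
$J{\left(m \right)} = 2 m \left(-12 + m\right)$ ($J{\left(m \right)} = \left(m - 12\right) \left(m + m\right) = \left(-12 + m\right) 2 m = 2 m \left(-12 + m\right)$)
$S{\left(q,E \right)} = 8 + E + q$ ($S{\left(q,E \right)} = \left(q + E\right) + 8 = \left(E + q\right) + 8 = 8 + E + q$)
$333 + S{\left(19,y{\left(J{\left(-2 \right)} \right)} \right)} = 333 + \left(8 + 2 \left(-2\right) \left(-12 - 2\right) + 19\right) = 333 + \left(8 + 2 \left(-2\right) \left(-14\right) + 19\right) = 333 + \left(8 + 56 + 19\right) = 333 + 83 = 416$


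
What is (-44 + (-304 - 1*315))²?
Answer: 439569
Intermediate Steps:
(-44 + (-304 - 1*315))² = (-44 + (-304 - 315))² = (-44 - 619)² = (-663)² = 439569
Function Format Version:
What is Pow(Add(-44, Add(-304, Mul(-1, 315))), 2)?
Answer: 439569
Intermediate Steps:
Pow(Add(-44, Add(-304, Mul(-1, 315))), 2) = Pow(Add(-44, Add(-304, -315)), 2) = Pow(Add(-44, -619), 2) = Pow(-663, 2) = 439569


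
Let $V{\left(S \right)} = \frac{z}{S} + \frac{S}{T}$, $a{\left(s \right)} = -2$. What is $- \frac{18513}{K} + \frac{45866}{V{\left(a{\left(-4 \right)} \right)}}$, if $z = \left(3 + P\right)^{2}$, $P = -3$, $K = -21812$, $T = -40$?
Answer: $\frac{20008602353}{21812} \approx 9.1732 \cdot 10^{5}$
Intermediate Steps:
$z = 0$ ($z = \left(3 - 3\right)^{2} = 0^{2} = 0$)
$V{\left(S \right)} = - \frac{S}{40}$ ($V{\left(S \right)} = \frac{0}{S} + \frac{S}{-40} = 0 + S \left(- \frac{1}{40}\right) = 0 - \frac{S}{40} = - \frac{S}{40}$)
$- \frac{18513}{K} + \frac{45866}{V{\left(a{\left(-4 \right)} \right)}} = - \frac{18513}{-21812} + \frac{45866}{\left(- \frac{1}{40}\right) \left(-2\right)} = \left(-18513\right) \left(- \frac{1}{21812}\right) + 45866 \frac{1}{\frac{1}{20}} = \frac{18513}{21812} + 45866 \cdot 20 = \frac{18513}{21812} + 917320 = \frac{20008602353}{21812}$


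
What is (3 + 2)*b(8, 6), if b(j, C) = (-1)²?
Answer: 5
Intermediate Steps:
b(j, C) = 1
(3 + 2)*b(8, 6) = (3 + 2)*1 = 5*1 = 5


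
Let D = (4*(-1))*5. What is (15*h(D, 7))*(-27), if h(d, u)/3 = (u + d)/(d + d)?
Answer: -3159/8 ≈ -394.88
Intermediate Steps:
D = -20 (D = -4*5 = -20)
h(d, u) = 3*(d + u)/(2*d) (h(d, u) = 3*((u + d)/(d + d)) = 3*((d + u)/((2*d))) = 3*((d + u)*(1/(2*d))) = 3*((d + u)/(2*d)) = 3*(d + u)/(2*d))
(15*h(D, 7))*(-27) = (15*((3/2)*(-20 + 7)/(-20)))*(-27) = (15*((3/2)*(-1/20)*(-13)))*(-27) = (15*(39/40))*(-27) = (117/8)*(-27) = -3159/8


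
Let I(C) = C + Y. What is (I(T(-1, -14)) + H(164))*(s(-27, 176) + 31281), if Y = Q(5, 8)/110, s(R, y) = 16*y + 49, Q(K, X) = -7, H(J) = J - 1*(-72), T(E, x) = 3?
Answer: 448729659/55 ≈ 8.1587e+6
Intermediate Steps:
H(J) = 72 + J (H(J) = J + 72 = 72 + J)
s(R, y) = 49 + 16*y
Y = -7/110 ≈ -0.063636
I(C) = -7/110 + C (I(C) = C - 7/110 = -7/110 + C)
(I(T(-1, -14)) + H(164))*(s(-27, 176) + 31281) = ((-7/110 + 3) + (72 + 164))*((49 + 16*176) + 31281) = (323/110 + 236)*((49 + 2816) + 31281) = 26283*(2865 + 31281)/110 = (26283/110)*34146 = 448729659/55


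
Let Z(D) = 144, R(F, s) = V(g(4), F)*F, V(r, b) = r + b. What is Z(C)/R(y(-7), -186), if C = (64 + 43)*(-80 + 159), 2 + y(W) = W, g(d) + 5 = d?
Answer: 8/5 ≈ 1.6000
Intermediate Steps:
g(d) = -5 + d
V(r, b) = b + r
y(W) = -2 + W
R(F, s) = F*(-1 + F) (R(F, s) = (F + (-5 + 4))*F = (F - 1)*F = (-1 + F)*F = F*(-1 + F))
C = 8453 (C = 107*79 = 8453)
Z(C)/R(y(-7), -186) = 144/(((-2 - 7)*(-1 + (-2 - 7)))) = 144/((-9*(-1 - 9))) = 144/((-9*(-10))) = 144/90 = 144*(1/90) = 8/5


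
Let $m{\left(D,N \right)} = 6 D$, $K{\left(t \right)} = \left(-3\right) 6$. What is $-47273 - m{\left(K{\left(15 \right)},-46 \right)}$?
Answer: $-47165$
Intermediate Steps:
$K{\left(t \right)} = -18$
$-47273 - m{\left(K{\left(15 \right)},-46 \right)} = -47273 - 6 \left(-18\right) = -47273 - -108 = -47273 + 108 = -47165$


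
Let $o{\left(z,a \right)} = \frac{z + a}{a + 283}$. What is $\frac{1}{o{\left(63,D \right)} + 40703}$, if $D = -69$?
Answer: $\frac{107}{4355218} \approx 2.4568 \cdot 10^{-5}$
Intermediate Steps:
$o{\left(z,a \right)} = \frac{a + z}{283 + a}$
$\frac{1}{o{\left(63,D \right)} + 40703} = \frac{1}{\frac{-69 + 63}{283 - 69} + 40703} = \frac{1}{\frac{1}{214} \left(-6\right) + 40703} = \frac{1}{- \frac{3}{107} + 40703} = \frac{1}{\frac{4355218}{107}} = \frac{107}{4355218}$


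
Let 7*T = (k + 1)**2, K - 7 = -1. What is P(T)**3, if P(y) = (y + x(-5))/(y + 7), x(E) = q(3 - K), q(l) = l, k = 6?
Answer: 8/343 ≈ 0.023324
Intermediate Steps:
K = 6 (K = 7 - 1 = 6)
T = 7 (T = (6 + 1)**2/7 = (1/7)*7**2 = (1/7)*49 = 7)
x(E) = -3 (x(E) = 3 - 1*6 = 3 - 6 = -3)
P(y) = (-3 + y)/(7 + y) (P(y) = (y - 3)/(y + 7) = (-3 + y)/(7 + y))
P(T)**3 = ((-3 + 7)/(7 + 7))**3 = (4/14)**3 = ((1/14)*4)**3 = (2/7)**3 = 8/343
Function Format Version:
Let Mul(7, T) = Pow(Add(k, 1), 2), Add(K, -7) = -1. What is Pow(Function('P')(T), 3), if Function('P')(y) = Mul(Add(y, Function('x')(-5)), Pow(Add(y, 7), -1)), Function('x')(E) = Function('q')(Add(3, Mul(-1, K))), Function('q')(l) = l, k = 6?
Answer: Rational(8, 343) ≈ 0.023324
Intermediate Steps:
K = 6 (K = Add(7, -1) = 6)
T = 7 (T = Mul(Rational(1, 7), Pow(Add(6, 1), 2)) = Mul(Rational(1, 7), Pow(7, 2)) = Mul(Rational(1, 7), 49) = 7)
Function('x')(E) = -3 (Function('x')(E) = Add(3, Mul(-1, 6)) = Add(3, -6) = -3)
Function('P')(y) = Mul(Pow(Add(7, y), -1), Add(-3, y)) (Function('P')(y) = Mul(Add(y, -3), Pow(Add(y, 7), -1)) = Mul(Add(-3, y), Pow(Add(7, y), -1)) = Mul(Pow(Add(7, y), -1), Add(-3, y)))
Pow(Function('P')(T), 3) = Pow(Mul(Pow(Add(7, 7), -1), Add(-3, 7)), 3) = Pow(Mul(Pow(14, -1), 4), 3) = Pow(Mul(Rational(1, 14), 4), 3) = Pow(Rational(2, 7), 3) = Rational(8, 343)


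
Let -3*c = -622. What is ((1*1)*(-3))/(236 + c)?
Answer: -9/1330 ≈ -0.0067669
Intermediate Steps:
c = 622/3 (c = -⅓*(-622) = 622/3 ≈ 207.33)
((1*1)*(-3))/(236 + c) = ((1*1)*(-3))/(236 + 622/3) = (1*(-3))/(1330/3) = (3/1330)*(-3) = -9/1330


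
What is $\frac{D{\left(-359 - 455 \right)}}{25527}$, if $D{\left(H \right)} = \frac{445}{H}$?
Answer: $- \frac{445}{20778978} \approx -2.1416 \cdot 10^{-5}$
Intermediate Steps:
$\frac{D{\left(-359 - 455 \right)}}{25527} = \frac{445 \frac{1}{-359 - 455}}{25527} = \frac{445}{-814} \cdot \frac{1}{25527} = 445 \left(- \frac{1}{814}\right) \frac{1}{25527} = \left(- \frac{445}{814}\right) \frac{1}{25527} = - \frac{445}{20778978}$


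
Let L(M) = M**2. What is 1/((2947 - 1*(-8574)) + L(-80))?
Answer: 1/17921 ≈ 5.5800e-5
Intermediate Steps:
1/((2947 - 1*(-8574)) + L(-80)) = 1/((2947 - 1*(-8574)) + (-80)**2) = 1/((2947 + 8574) + 6400) = 1/(11521 + 6400) = 1/17921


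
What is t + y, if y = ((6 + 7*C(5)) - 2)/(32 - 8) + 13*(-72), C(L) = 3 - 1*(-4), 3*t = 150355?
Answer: 1180429/24 ≈ 49185.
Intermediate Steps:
t = 150355/3 (t = (⅓)*150355 = 150355/3 ≈ 50118.)
C(L) = 7 (C(L) = 3 + 4 = 7)
y = -22411/24 (y = ((6 + 7*7) - 2)/(32 - 8) + 13*(-72) = ((6 + 49) - 2)/24 - 936 = (55 - 2)*(1/24) - 936 = 53*(1/24) - 936 = 53/24 - 936 = -22411/24 ≈ -933.79)
t + y = 150355/3 - 22411/24 = 1180429/24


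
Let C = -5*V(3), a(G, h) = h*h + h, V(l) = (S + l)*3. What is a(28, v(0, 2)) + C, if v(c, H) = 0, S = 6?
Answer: -135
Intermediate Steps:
V(l) = 18 + 3*l (V(l) = (6 + l)*3 = 18 + 3*l)
a(G, h) = h + h² (a(G, h) = h² + h = h + h²)
C = -135 (C = -5*(18 + 3*3) = -5*(18 + 9) = -5*27 = -135)
a(28, v(0, 2)) + C = 0*(1 + 0) - 135 = 0*1 - 135 = 0 - 135 = -135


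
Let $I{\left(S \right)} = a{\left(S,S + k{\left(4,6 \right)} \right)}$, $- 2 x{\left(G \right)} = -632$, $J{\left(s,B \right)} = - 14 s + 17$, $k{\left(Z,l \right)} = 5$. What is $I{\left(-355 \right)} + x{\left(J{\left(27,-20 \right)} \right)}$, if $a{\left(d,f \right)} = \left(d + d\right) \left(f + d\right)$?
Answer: $500866$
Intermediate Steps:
$J{\left(s,B \right)} = 17 - 14 s$
$a{\left(d,f \right)} = 2 d \left(d + f\right)$
$x{\left(G \right)} = 316$ ($x{\left(G \right)} = \left(- \frac{1}{2}\right) \left(-632\right) = 316$)
$I{\left(S \right)} = 2 S \left(5 + 2 S\right)$ ($I{\left(S \right)} = 2 S \left(S + \left(S + 5\right)\right) = 2 S \left(S + \left(5 + S\right)\right) = 2 S \left(5 + 2 S\right)$)
$I{\left(-355 \right)} + x{\left(J{\left(27,-20 \right)} \right)} = 2 \left(-355\right) \left(5 + 2 \left(-355\right)\right) + 316 = 2 \left(-355\right) \left(5 - 710\right) + 316 = 2 \left(-355\right) \left(-705\right) + 316 = 500550 + 316 = 500866$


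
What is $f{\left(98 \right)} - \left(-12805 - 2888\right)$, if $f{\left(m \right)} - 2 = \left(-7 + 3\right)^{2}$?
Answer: $15711$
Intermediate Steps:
$f{\left(m \right)} = 18$ ($f{\left(m \right)} = 2 + \left(-7 + 3\right)^{2} = 2 + \left(-4\right)^{2} = 2 + 16 = 18$)
$f{\left(98 \right)} - \left(-12805 - 2888\right) = 18 - \left(-12805 - 2888\right) = 18 - -15693 = 18 + 15693 = 15711$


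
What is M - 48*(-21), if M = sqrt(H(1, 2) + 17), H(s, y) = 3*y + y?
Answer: 1013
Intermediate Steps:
H(s, y) = 4*y
M = 5 (M = sqrt(4*2 + 17) = sqrt(8 + 17) = sqrt(25) = 5)
M - 48*(-21) = 5 - 48*(-21) = 5 + 1008 = 1013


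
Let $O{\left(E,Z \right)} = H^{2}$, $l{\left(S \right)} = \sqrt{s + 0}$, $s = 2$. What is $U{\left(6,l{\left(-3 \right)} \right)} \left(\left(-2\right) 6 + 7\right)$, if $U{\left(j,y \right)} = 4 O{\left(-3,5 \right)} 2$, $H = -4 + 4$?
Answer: $0$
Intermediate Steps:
$l{\left(S \right)} = \sqrt{2}$ ($l{\left(S \right)} = \sqrt{2 + 0} = \sqrt{2}$)
$H = 0$
$O{\left(E,Z \right)} = 0$ ($O{\left(E,Z \right)} = 0^{2} = 0$)
$U{\left(j,y \right)} = 0$ ($U{\left(j,y \right)} = 4 \cdot 0 \cdot 2 = 0 \cdot 2 = 0$)
$U{\left(6,l{\left(-3 \right)} \right)} \left(\left(-2\right) 6 + 7\right) = 0 \left(\left(-2\right) 6 + 7\right) = 0 \left(-12 + 7\right) = 0 \left(-5\right) = 0$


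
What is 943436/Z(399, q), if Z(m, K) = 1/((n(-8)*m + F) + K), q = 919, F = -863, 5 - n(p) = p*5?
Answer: 16992225796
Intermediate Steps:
n(p) = 5 - 5*p (n(p) = 5 - p*5 = 5 - 5*p)
Z(m, K) = 1/(-863 + K + 45*m) (Z(m, K) = 1/(((5 - 5*(-8))*m - 863) + K) = 1/(((5 + 40)*m - 863) + K) = 1/((45*m - 863) + K) = 1/((-863 + 45*m) + K) = 1/(-863 + K + 45*m))
943436/Z(399, q) = 943436/(1/(-863 + 919 + 45*399)) = 943436/(1/(-863 + 919 + 17955)) = 943436/(1/18011) = 943436*18011 = 16992225796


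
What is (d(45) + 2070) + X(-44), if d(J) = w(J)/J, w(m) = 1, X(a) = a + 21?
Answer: 92116/45 ≈ 2047.0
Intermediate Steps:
X(a) = 21 + a
d(J) = 1/J
(d(45) + 2070) + X(-44) = (1/45 + 2070) + (21 - 44) = (1/45 + 2070) - 23 = 93151/45 - 23 = 92116/45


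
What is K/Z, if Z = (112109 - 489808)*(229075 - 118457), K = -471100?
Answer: 33650/2984307713 ≈ 1.1276e-5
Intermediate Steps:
Z = -41780307982 (Z = -377699*110618 = -41780307982)
K/Z = -471100/(-41780307982) = -471100*(-1/41780307982) = 33650/2984307713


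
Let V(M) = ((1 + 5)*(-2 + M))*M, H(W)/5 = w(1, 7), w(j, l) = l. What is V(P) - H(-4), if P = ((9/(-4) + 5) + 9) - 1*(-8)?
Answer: 16547/8 ≈ 2068.4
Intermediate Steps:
H(W) = 35 (H(W) = 5*7 = 35)
P = 79/4 (P = ((9*(-¼) + 5) + 9) + 8 = ((-9/4 + 5) + 9) + 8 = (11/4 + 9) + 8 = 47/4 + 8 = 79/4 ≈ 19.750)
V(M) = M*(-12 + 6*M) (V(M) = (6*(-2 + M))*M = (-12 + 6*M)*M = M*(-12 + 6*M))
V(P) - H(-4) = 6*(79/4)*(-2 + 79/4) - 1*35 = 6*(79/4)*(71/4) - 35 = 16827/8 - 35 = 16547/8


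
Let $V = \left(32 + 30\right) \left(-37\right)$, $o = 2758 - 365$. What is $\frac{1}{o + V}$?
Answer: $\frac{1}{99} \approx 0.010101$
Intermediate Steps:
$o = 2393$
$V = -2294$ ($V = 62 \left(-37\right) = -2294$)
$\frac{1}{o + V} = \frac{1}{2393 - 2294} = \frac{1}{99}$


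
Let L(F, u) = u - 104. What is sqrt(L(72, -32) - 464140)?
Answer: 2*I*sqrt(116069) ≈ 681.38*I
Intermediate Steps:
L(F, u) = -104 + u
sqrt(L(72, -32) - 464140) = sqrt((-104 - 32) - 464140) = sqrt(-136 - 464140) = sqrt(-464276) = 2*I*sqrt(116069)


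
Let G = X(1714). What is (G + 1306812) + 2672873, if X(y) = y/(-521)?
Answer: 2073414171/521 ≈ 3.9797e+6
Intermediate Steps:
X(y) = -y/521 (X(y) = y*(-1/521) = -y/521)
G = -1714/521 (G = -1/521*1714 = -1714/521 ≈ -3.2898)
(G + 1306812) + 2672873 = (-1714/521 + 1306812) + 2672873 = 680847338/521 + 2672873 = 2073414171/521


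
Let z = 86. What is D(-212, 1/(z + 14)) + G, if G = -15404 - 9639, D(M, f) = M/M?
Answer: -25042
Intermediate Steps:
D(M, f) = 1
G = -25043
D(-212, 1/(z + 14)) + G = 1 - 25043 = -25042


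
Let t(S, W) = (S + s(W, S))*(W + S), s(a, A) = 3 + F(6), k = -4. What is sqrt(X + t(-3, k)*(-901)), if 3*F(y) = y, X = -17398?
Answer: 4*I*sqrt(299) ≈ 69.167*I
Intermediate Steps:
F(y) = y/3
s(a, A) = 5 (s(a, A) = 3 + (1/3)*6 = 3 + 2 = 5)
t(S, W) = (5 + S)*(S + W) (t(S, W) = (S + 5)*(W + S) = (5 + S)*(S + W))
sqrt(X + t(-3, k)*(-901)) = sqrt(-17398 + ((-3)**2 + 5*(-3) + 5*(-4) - 3*(-4))*(-901)) = sqrt(-17398 + (9 - 15 - 20 + 12)*(-901)) = sqrt(-17398 - 14*(-901)) = sqrt(-17398 + 12614) = sqrt(-4784) = 4*I*sqrt(299)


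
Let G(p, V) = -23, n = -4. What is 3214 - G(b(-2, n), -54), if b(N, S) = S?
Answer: 3237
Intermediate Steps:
3214 - G(b(-2, n), -54) = 3214 - 1*(-23) = 3214 + 23 = 3237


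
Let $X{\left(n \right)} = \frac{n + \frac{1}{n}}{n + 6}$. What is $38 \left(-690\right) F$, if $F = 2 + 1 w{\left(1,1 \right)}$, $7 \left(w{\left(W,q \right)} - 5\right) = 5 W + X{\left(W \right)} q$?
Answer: $- \frac{9963600}{49} \approx -2.0334 \cdot 10^{5}$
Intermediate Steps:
$X{\left(n \right)} = \frac{n + \frac{1}{n}}{6 + n}$
$w{\left(W,q \right)} = 5 + \frac{5 W}{7} + \frac{q \left(1 + W^{2}\right)}{7 W \left(6 + W\right)}$ ($w{\left(W,q \right)} = 5 + \frac{5 W + \frac{1 + W^{2}}{W \left(6 + W\right)} q}{7} = 5 + \frac{5 W + \frac{q \left(1 + W^{2}\right)}{W \left(6 + W\right)}}{7} = 5 + \left(\frac{5 W}{7} + \frac{q \left(1 + W^{2}\right)}{7 W \left(6 + W\right)}\right) = 5 + \frac{5 W}{7} + \frac{q \left(1 + W^{2}\right)}{7 W \left(6 + W\right)}$)
$F = \frac{380}{49}$ ($F = 2 + 1 \frac{1 \left(1 + 1^{2}\right) + 5 \cdot 1 \left(6 + 1\right) \left(7 + 1\right)}{7 \cdot 1 \left(6 + 1\right)} = 2 + 1 \cdot \frac{1}{7} \cdot 1 \cdot \frac{1}{7} \left(1 \left(1 + 1\right) + 5 \cdot 1 \cdot 7 \cdot 8\right) = 2 + 1 \cdot \frac{1}{7} \cdot 1 \cdot \frac{1}{7} \left(1 \cdot 2 + 280\right) = 2 + 1 \cdot \frac{1}{7} \cdot 1 \cdot \frac{1}{7} \left(2 + 280\right) = 2 + 1 \cdot \frac{1}{7} \cdot 1 \cdot \frac{1}{7} \cdot 282 = 2 + 1 \cdot \frac{282}{49} = 2 + \frac{282}{49} = \frac{380}{49} \approx 7.7551$)
$38 \left(-690\right) F = 38 \left(-690\right) \frac{380}{49} = \left(-26220\right) \frac{380}{49} = - \frac{9963600}{49}$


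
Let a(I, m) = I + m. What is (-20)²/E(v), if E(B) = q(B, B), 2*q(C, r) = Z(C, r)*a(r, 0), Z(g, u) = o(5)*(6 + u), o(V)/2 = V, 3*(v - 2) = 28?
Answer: 90/221 ≈ 0.40724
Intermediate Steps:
v = 34/3 (v = 2 + (⅓)*28 = 2 + 28/3 = 34/3 ≈ 11.333)
o(V) = 2*V
Z(g, u) = 60 + 10*u (Z(g, u) = (2*5)*(6 + u) = 10*(6 + u) = 60 + 10*u)
q(C, r) = r*(60 + 10*r)/2 (q(C, r) = ((60 + 10*r)*(r + 0))/2 = ((60 + 10*r)*r)/2 = (r*(60 + 10*r))/2 = r*(60 + 10*r)/2)
E(B) = 5*B*(6 + B)
(-20)²/E(v) = (-20)²/((5*(34/3)*(6 + 34/3))) = 400/((5*(34/3)*(52/3))) = 400/(8840/9) = 400*(9/8840) = 90/221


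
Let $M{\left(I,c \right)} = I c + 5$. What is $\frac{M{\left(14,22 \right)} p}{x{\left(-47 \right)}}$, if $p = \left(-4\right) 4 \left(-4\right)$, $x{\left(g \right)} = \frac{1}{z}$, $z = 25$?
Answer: $500800$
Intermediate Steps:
$x{\left(g \right)} = \frac{1}{25}$
$M{\left(I,c \right)} = 5 + I c$
$p = 64$ ($p = \left(-16\right) \left(-4\right) = 64$)
$\frac{M{\left(14,22 \right)} p}{x{\left(-47 \right)}} = \left(5 + 14 \cdot 22\right) 64 \frac{1}{\frac{1}{25}} = \left(5 + 308\right) 64 \cdot 25 = 313 \cdot 64 \cdot 25 = 20032 \cdot 25 = 500800$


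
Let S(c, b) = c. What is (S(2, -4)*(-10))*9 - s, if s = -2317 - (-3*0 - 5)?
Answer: 2132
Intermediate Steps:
s = -2312 (s = -2317 - (0 - 5) = -2317 - 1*(-5) = -2317 + 5 = -2312)
(S(2, -4)*(-10))*9 - s = (2*(-10))*9 - 1*(-2312) = -20*9 + 2312 = -180 + 2312 = 2132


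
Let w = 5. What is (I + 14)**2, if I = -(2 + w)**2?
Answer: 1225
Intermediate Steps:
I = -49 (I = -(2 + 5)**2 = -1*7**2 = -1*49 = -49)
(I + 14)**2 = (-49 + 14)**2 = (-35)**2 = 1225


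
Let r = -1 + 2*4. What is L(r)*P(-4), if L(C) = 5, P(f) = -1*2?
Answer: -10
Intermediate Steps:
r = 7 (r = -1 + 8 = 7)
P(f) = -2
L(r)*P(-4) = 5*(-2) = -10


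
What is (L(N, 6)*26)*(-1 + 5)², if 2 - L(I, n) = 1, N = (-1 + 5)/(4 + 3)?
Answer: 416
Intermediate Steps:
N = 4/7 ≈ 0.57143
L(I, n) = 1 (L(I, n) = 2 - 1*1 = 2 - 1 = 1)
(L(N, 6)*26)*(-1 + 5)² = (1*26)*(-1 + 5)² = 26*4² = 26*16 = 416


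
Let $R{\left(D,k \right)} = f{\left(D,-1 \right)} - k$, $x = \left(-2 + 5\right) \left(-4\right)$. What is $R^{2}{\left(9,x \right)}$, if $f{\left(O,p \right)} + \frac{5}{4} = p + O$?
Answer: $\frac{5625}{16} \approx 351.56$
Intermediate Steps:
$f{\left(O,p \right)} = - \frac{5}{4} + O + p$ ($f{\left(O,p \right)} = - \frac{5}{4} + \left(p + O\right) = - \frac{5}{4} + \left(O + p\right) = - \frac{5}{4} + O + p$)
$x = -12$ ($x = 3 \left(-4\right) = -12$)
$R{\left(D,k \right)} = - \frac{9}{4} + D - k$ ($R{\left(D,k \right)} = \left(- \frac{5}{4} + D - 1\right) - k = \left(- \frac{9}{4} + D\right) - k = - \frac{9}{4} + D - k$)
$R^{2}{\left(9,x \right)} = \left(- \frac{9}{4} + 9 - -12\right)^{2} = \left(- \frac{9}{4} + 9 + 12\right)^{2} = \left(\frac{75}{4}\right)^{2} = \frac{5625}{16}$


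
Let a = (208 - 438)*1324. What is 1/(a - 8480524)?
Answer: -1/8785044 ≈ -1.1383e-7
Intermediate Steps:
a = -304520 (a = -230*1324 = -304520)
1/(a - 8480524) = 1/(-304520 - 8480524) = 1/(-8785044) = -1/8785044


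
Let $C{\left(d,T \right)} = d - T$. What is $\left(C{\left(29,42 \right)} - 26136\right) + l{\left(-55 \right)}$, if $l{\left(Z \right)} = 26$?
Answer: $-26123$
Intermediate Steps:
$\left(C{\left(29,42 \right)} - 26136\right) + l{\left(-55 \right)} = \left(\left(29 - 42\right) - 26136\right) + 26 = \left(-13 - 26136\right) + 26 = -26149 + 26 = -26123$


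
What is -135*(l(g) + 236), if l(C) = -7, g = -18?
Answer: -30915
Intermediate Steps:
-135*(l(g) + 236) = -135*(-7 + 236) = -135*229 = -30915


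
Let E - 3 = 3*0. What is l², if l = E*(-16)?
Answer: 2304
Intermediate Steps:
E = 3 (E = 3 + 3*0 = 3 + 0 = 3)
l = -48 (l = 3*(-16) = -48)
l² = (-48)² = 2304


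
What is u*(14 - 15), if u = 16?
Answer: -16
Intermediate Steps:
u*(14 - 15) = 16*(14 - 15) = 16*(-1) = -16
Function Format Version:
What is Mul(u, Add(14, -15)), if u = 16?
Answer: -16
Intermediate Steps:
Mul(u, Add(14, -15)) = Mul(16, Add(14, -15)) = Mul(16, -1) = -16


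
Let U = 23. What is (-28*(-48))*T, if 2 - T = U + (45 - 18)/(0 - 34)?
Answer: -461664/17 ≈ -27157.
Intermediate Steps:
T = -687/34 (T = 2 - (23 + (45 - 18)/(0 - 34)) = 2 - (23 + 27/(-34)) = 2 - (23 + 27*(-1/34)) = 2 - (23 - 27/34) = 2 - 1*755/34 = 2 - 755/34 = -687/34 ≈ -20.206)
(-28*(-48))*T = -28*(-48)*(-687/34) = 1344*(-687/34) = -461664/17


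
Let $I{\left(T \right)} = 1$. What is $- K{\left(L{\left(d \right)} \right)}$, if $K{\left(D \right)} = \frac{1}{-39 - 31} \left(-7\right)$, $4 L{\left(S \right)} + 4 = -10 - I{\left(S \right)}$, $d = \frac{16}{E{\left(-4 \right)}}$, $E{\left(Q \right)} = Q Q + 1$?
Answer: $- \frac{1}{10} \approx -0.1$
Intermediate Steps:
$E{\left(Q \right)} = 1 + Q^{2}$ ($E{\left(Q \right)} = Q^{2} + 1 = 1 + Q^{2}$)
$d = \frac{16}{17}$ ($d = \frac{16}{1 + \left(-4\right)^{2}} = \frac{16}{1 + 16} = \frac{16}{17} \approx 0.94118$)
$L{\left(S \right)} = - \frac{15}{4}$ ($L{\left(S \right)} = -1 + \frac{-10 - 1}{4} = -1 + \frac{1}{4} \left(-11\right) = -1 - \frac{11}{4} = - \frac{15}{4}$)
$K{\left(D \right)} = \frac{1}{10}$ ($K{\left(D \right)} = \frac{1}{-70} \left(-7\right) = \left(- \frac{1}{70}\right) \left(-7\right) = \frac{1}{10}$)
$- K{\left(L{\left(d \right)} \right)} = \left(-1\right) \frac{1}{10} = - \frac{1}{10}$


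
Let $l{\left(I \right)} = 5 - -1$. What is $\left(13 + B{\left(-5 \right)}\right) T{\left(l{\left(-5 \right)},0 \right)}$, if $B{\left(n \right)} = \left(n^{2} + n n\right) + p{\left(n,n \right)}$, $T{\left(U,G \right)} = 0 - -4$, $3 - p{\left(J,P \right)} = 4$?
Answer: $248$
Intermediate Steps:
$p{\left(J,P \right)} = -1$ ($p{\left(J,P \right)} = 3 - 4 = -1$)
$l{\left(I \right)} = 6$ ($l{\left(I \right)} = 5 + 1 = 6$)
$T{\left(U,G \right)} = 4$ ($T{\left(U,G \right)} = 0 + 4 = 4$)
$B{\left(n \right)} = -1 + 2 n^{2}$ ($B{\left(n \right)} = \left(n^{2} + n n\right) - 1 = \left(n^{2} + n^{2}\right) - 1 = 2 n^{2} - 1 = -1 + 2 n^{2}$)
$\left(13 + B{\left(-5 \right)}\right) T{\left(l{\left(-5 \right)},0 \right)} = \left(13 - \left(1 - 2 \left(-5\right)^{2}\right)\right) 4 = \left(13 + \left(-1 + 2 \cdot 25\right)\right) 4 = \left(13 + \left(-1 + 50\right)\right) 4 = \left(13 + 49\right) 4 = 62 \cdot 4 = 248$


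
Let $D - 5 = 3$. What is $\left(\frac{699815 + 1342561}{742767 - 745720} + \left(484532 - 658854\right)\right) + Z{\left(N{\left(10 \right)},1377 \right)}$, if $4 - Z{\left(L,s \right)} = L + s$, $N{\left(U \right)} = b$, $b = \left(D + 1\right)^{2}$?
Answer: $- \frac{521108904}{2953} \approx -1.7647 \cdot 10^{5}$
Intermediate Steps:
$D = 8$ ($D = 5 + 3 = 8$)
$b = 81$ ($b = \left(8 + 1\right)^{2} = 9^{2} = 81$)
$N{\left(U \right)} = 81$
$Z{\left(L,s \right)} = 4 - L - s$ ($Z{\left(L,s \right)} = 4 - \left(L + s\right) = 4 - L - s$)
$\left(\frac{699815 + 1342561}{742767 - 745720} + \left(484532 - 658854\right)\right) + Z{\left(N{\left(10 \right)},1377 \right)} = \left(\frac{699815 + 1342561}{742767 - 745720} + \left(484532 - 658854\right)\right) - 1454 = \left(\frac{2042376}{-2953} + \left(484532 - 658854\right)\right) - 1454 = \left(2042376 \left(- \frac{1}{2953}\right) - 174322\right) - 1454 = \left(- \frac{2042376}{2953} - 174322\right) - 1454 = - \frac{516815242}{2953} - 1454 = - \frac{521108904}{2953}$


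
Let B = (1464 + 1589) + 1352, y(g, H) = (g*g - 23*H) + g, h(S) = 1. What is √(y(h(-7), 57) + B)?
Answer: 6*√86 ≈ 55.642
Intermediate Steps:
y(g, H) = g + g² - 23*H (y(g, H) = (g² - 23*H) + g = g + g² - 23*H)
B = 4405 (B = 3053 + 1352 = 4405)
√(y(h(-7), 57) + B) = √((1 + 1² - 23*57) + 4405) = √((1 + 1 - 1311) + 4405) = √(-1309 + 4405) = √3096 = 6*√86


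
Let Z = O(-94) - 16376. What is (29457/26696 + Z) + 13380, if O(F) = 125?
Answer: -76614759/26696 ≈ -2869.9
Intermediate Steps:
Z = -16251 (Z = 125 - 16376 = -16251)
(29457/26696 + Z) + 13380 = (29457/26696 - 16251) + 13380 = -433807239/26696 + 13380 = -76614759/26696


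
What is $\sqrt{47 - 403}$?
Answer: $2 i \sqrt{89} \approx 18.868 i$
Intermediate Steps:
$\sqrt{47 - 403} = \sqrt{-356} = 2 i \sqrt{89}$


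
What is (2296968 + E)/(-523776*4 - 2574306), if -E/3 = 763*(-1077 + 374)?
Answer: -260409/311294 ≈ -0.83654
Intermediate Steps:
E = 1609167 (E = -2289*(-1077 + 374) = -2289*(-703) = -3*(-536389) = 1609167)
(2296968 + E)/(-523776*4 - 2574306) = (2296968 + 1609167)/(-523776*4 - 2574306) = 3906135/(-2095104 - 2574306) = 3906135/(-4669410) = 3906135*(-1/4669410) = -260409/311294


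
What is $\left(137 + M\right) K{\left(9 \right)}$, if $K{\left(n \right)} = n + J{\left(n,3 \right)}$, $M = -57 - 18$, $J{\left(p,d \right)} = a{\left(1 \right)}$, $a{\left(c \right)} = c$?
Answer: $620$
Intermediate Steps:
$J{\left(p,d \right)} = 1$
$M = -75$ ($M = -57 - 18 = -75$)
$K{\left(n \right)} = 1 + n$ ($K{\left(n \right)} = n + 1 = 1 + n$)
$\left(137 + M\right) K{\left(9 \right)} = \left(137 - 75\right) \left(1 + 9\right) = 62 \cdot 10 = 620$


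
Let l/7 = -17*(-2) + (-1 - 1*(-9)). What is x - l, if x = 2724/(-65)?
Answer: -21834/65 ≈ -335.91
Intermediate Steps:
x = -2724/65 (x = 2724*(-1/65) = -2724/65 ≈ -41.908)
l = 294 (l = 7*(-17*(-2) + (-1 - 1*(-9))) = 7*(34 + (-1 + 9)) = 7*(34 + 8) = 7*42 = 294)
x - l = -2724/65 - 1*294 = -2724/65 - 294 = -21834/65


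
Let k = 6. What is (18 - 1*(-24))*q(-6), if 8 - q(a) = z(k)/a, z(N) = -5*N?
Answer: 126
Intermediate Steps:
q(a) = 8 + 30/a (q(a) = 8 - (-5*6)/a = 8 - (-30)/a = 8 + 30/a)
(18 - 1*(-24))*q(-6) = (18 - 1*(-24))*(8 + 30/(-6)) = (18 + 24)*(8 + 30*(-1/6)) = 42*(8 - 5) = 42*3 = 126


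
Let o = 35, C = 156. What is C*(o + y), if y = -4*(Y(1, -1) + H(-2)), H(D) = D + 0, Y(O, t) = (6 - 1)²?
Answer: -8892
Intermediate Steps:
Y(O, t) = 25 (Y(O, t) = 5² = 25)
H(D) = D
y = -92 (y = -4*(25 - 2) = -4*23 = -92)
C*(o + y) = 156*(35 - 92) = 156*(-57) = -8892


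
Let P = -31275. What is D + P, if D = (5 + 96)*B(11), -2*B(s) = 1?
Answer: -62651/2 ≈ -31326.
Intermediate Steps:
B(s) = -½ (B(s) = -½*1 = -½)
D = -101/2 (D = (5 + 96)*(-½) = 101*(-½) = -101/2 ≈ -50.500)
D + P = -101/2 - 31275 = -62651/2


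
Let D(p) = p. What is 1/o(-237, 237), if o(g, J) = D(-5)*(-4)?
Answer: 1/20 ≈ 0.050000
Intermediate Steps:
o(g, J) = 20 (o(g, J) = -5*(-4) = 20)
1/o(-237, 237) = 1/20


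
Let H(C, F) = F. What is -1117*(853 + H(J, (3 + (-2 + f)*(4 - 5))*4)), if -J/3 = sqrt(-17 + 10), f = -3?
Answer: -988545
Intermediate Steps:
J = -3*I*sqrt(7) (J = -3*sqrt(-17 + 10) = -3*I*sqrt(7) ≈ -7.9373*I)
-1117*(853 + H(J, (3 + (-2 + f)*(4 - 5))*4)) = -1117*(853 + (3 + (-2 - 3)*(4 - 5))*4) = -1117*(853 + (3 - 5*(-1))*4) = -1117*(853 + (3 + 5)*4) = -1117*(853 + 8*4) = -1117*(853 + 32) = -1117*885 = -988545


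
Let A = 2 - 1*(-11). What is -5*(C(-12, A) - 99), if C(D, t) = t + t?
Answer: 365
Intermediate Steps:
A = 13 (A = 2 + 11 = 13)
C(D, t) = 2*t
-5*(C(-12, A) - 99) = -5*(2*13 - 99) = -5*(26 - 99) = -5*(-73) = 365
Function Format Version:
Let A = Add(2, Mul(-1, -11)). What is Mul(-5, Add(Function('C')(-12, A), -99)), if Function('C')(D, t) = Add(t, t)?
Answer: 365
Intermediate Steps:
A = 13 (A = Add(2, 11) = 13)
Function('C')(D, t) = Mul(2, t)
Mul(-5, Add(Function('C')(-12, A), -99)) = Mul(-5, Add(Mul(2, 13), -99)) = Mul(-5, Add(26, -99)) = Mul(-5, -73) = 365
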